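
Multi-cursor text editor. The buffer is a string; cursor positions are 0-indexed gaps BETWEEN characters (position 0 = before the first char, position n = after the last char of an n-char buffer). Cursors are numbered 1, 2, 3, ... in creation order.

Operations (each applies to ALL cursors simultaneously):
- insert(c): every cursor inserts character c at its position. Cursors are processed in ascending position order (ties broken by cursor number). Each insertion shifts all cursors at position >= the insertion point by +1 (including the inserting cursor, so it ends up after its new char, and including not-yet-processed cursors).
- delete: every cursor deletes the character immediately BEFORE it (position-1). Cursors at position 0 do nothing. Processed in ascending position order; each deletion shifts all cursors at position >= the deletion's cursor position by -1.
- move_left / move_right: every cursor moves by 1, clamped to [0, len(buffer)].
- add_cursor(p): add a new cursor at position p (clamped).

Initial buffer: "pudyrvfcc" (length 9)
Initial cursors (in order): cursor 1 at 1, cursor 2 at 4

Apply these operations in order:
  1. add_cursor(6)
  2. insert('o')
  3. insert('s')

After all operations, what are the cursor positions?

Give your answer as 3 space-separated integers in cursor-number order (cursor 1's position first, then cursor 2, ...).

Answer: 3 8 12

Derivation:
After op 1 (add_cursor(6)): buffer="pudyrvfcc" (len 9), cursors c1@1 c2@4 c3@6, authorship .........
After op 2 (insert('o')): buffer="poudyorvofcc" (len 12), cursors c1@2 c2@6 c3@9, authorship .1...2..3...
After op 3 (insert('s')): buffer="posudyosrvosfcc" (len 15), cursors c1@3 c2@8 c3@12, authorship .11...22..33...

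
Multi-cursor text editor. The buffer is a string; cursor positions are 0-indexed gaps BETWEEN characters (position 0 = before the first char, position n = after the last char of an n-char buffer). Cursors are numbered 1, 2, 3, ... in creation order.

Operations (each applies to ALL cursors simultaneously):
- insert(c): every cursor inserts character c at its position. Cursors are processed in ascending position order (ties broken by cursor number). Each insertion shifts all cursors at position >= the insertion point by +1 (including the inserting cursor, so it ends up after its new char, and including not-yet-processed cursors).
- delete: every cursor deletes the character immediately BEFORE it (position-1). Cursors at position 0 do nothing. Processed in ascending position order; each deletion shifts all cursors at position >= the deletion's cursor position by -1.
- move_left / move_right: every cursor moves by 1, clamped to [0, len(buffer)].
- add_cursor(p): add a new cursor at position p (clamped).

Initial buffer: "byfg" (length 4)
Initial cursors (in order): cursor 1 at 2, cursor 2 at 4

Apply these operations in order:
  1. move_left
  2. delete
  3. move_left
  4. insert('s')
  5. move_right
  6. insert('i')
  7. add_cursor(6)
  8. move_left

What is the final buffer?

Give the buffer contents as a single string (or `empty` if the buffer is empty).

Answer: ssyiig

Derivation:
After op 1 (move_left): buffer="byfg" (len 4), cursors c1@1 c2@3, authorship ....
After op 2 (delete): buffer="yg" (len 2), cursors c1@0 c2@1, authorship ..
After op 3 (move_left): buffer="yg" (len 2), cursors c1@0 c2@0, authorship ..
After op 4 (insert('s')): buffer="ssyg" (len 4), cursors c1@2 c2@2, authorship 12..
After op 5 (move_right): buffer="ssyg" (len 4), cursors c1@3 c2@3, authorship 12..
After op 6 (insert('i')): buffer="ssyiig" (len 6), cursors c1@5 c2@5, authorship 12.12.
After op 7 (add_cursor(6)): buffer="ssyiig" (len 6), cursors c1@5 c2@5 c3@6, authorship 12.12.
After op 8 (move_left): buffer="ssyiig" (len 6), cursors c1@4 c2@4 c3@5, authorship 12.12.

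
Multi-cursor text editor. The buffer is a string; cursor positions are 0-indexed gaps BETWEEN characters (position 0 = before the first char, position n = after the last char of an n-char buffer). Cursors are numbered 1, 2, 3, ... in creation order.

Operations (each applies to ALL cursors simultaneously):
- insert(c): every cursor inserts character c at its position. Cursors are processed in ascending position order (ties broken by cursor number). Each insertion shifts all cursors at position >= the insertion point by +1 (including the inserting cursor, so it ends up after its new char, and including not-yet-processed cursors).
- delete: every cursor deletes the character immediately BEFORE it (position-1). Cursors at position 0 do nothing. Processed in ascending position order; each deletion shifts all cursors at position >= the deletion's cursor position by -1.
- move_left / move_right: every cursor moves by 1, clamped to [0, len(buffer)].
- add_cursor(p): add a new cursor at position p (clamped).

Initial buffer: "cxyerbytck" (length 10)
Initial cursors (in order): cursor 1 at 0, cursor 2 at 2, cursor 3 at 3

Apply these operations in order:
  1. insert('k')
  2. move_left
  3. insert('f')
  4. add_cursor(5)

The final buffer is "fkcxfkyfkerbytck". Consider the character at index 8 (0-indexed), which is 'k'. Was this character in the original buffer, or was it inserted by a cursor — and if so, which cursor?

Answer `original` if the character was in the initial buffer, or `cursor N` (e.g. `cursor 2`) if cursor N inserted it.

Answer: cursor 3

Derivation:
After op 1 (insert('k')): buffer="kcxkykerbytck" (len 13), cursors c1@1 c2@4 c3@6, authorship 1..2.3.......
After op 2 (move_left): buffer="kcxkykerbytck" (len 13), cursors c1@0 c2@3 c3@5, authorship 1..2.3.......
After op 3 (insert('f')): buffer="fkcxfkyfkerbytck" (len 16), cursors c1@1 c2@5 c3@8, authorship 11..22.33.......
After op 4 (add_cursor(5)): buffer="fkcxfkyfkerbytck" (len 16), cursors c1@1 c2@5 c4@5 c3@8, authorship 11..22.33.......
Authorship (.=original, N=cursor N): 1 1 . . 2 2 . 3 3 . . . . . . .
Index 8: author = 3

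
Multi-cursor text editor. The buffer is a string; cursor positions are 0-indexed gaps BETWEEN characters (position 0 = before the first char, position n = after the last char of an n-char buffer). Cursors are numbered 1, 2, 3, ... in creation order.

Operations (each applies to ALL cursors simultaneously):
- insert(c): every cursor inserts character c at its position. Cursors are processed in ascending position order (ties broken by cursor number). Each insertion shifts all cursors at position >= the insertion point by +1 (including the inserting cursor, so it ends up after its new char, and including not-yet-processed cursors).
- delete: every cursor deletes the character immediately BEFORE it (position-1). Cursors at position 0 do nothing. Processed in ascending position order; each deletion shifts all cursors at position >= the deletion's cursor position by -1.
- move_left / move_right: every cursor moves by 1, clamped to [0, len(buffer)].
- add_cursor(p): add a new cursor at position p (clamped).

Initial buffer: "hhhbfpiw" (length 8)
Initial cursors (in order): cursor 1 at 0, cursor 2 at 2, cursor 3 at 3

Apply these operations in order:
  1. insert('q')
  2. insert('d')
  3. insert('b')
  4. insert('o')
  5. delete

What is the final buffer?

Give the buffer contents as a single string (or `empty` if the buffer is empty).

Answer: qdbhhqdbhqdbbfpiw

Derivation:
After op 1 (insert('q')): buffer="qhhqhqbfpiw" (len 11), cursors c1@1 c2@4 c3@6, authorship 1..2.3.....
After op 2 (insert('d')): buffer="qdhhqdhqdbfpiw" (len 14), cursors c1@2 c2@6 c3@9, authorship 11..22.33.....
After op 3 (insert('b')): buffer="qdbhhqdbhqdbbfpiw" (len 17), cursors c1@3 c2@8 c3@12, authorship 111..222.333.....
After op 4 (insert('o')): buffer="qdbohhqdbohqdbobfpiw" (len 20), cursors c1@4 c2@10 c3@15, authorship 1111..2222.3333.....
After op 5 (delete): buffer="qdbhhqdbhqdbbfpiw" (len 17), cursors c1@3 c2@8 c3@12, authorship 111..222.333.....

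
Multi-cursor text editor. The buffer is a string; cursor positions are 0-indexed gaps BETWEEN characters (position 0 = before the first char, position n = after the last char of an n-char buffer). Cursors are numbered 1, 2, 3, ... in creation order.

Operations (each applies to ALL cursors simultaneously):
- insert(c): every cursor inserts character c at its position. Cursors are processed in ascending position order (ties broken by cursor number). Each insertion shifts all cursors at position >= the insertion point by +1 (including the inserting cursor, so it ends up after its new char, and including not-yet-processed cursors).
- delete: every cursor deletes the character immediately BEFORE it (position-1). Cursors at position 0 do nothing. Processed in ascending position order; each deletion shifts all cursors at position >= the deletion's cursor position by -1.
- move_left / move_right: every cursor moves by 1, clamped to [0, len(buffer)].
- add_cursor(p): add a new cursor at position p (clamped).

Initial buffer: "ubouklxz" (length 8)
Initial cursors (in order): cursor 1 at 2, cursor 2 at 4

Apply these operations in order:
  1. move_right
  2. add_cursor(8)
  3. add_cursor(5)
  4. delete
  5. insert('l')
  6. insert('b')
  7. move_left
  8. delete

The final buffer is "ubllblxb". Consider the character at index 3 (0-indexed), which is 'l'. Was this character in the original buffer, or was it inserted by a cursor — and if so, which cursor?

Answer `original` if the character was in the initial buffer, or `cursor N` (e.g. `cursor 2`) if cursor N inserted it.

Answer: cursor 2

Derivation:
After op 1 (move_right): buffer="ubouklxz" (len 8), cursors c1@3 c2@5, authorship ........
After op 2 (add_cursor(8)): buffer="ubouklxz" (len 8), cursors c1@3 c2@5 c3@8, authorship ........
After op 3 (add_cursor(5)): buffer="ubouklxz" (len 8), cursors c1@3 c2@5 c4@5 c3@8, authorship ........
After op 4 (delete): buffer="ublx" (len 4), cursors c1@2 c2@2 c4@2 c3@4, authorship ....
After op 5 (insert('l')): buffer="ubllllxl" (len 8), cursors c1@5 c2@5 c4@5 c3@8, authorship ..124..3
After op 6 (insert('b')): buffer="ublllbbblxlb" (len 12), cursors c1@8 c2@8 c4@8 c3@12, authorship ..124124..33
After op 7 (move_left): buffer="ublllbbblxlb" (len 12), cursors c1@7 c2@7 c4@7 c3@11, authorship ..124124..33
After op 8 (delete): buffer="ubllblxb" (len 8), cursors c1@4 c2@4 c4@4 c3@7, authorship ..124..3
Authorship (.=original, N=cursor N): . . 1 2 4 . . 3
Index 3: author = 2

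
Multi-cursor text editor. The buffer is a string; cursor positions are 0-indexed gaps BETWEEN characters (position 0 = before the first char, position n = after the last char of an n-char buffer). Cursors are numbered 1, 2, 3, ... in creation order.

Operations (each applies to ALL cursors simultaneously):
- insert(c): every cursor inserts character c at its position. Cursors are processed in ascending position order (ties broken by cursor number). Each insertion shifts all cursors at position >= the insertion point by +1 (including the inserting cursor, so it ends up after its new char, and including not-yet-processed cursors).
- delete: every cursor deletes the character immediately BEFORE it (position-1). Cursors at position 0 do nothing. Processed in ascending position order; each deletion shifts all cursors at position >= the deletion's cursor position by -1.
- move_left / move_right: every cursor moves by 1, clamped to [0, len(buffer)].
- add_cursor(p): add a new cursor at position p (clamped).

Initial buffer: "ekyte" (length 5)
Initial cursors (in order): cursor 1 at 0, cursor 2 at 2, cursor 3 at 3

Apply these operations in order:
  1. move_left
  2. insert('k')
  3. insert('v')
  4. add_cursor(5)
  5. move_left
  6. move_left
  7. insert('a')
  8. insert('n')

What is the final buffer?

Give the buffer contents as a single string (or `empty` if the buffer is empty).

Answer: ankveaannkvkankvyte

Derivation:
After op 1 (move_left): buffer="ekyte" (len 5), cursors c1@0 c2@1 c3@2, authorship .....
After op 2 (insert('k')): buffer="kekkkyte" (len 8), cursors c1@1 c2@3 c3@5, authorship 1.2.3...
After op 3 (insert('v')): buffer="kvekvkkvyte" (len 11), cursors c1@2 c2@5 c3@8, authorship 11.22.33...
After op 4 (add_cursor(5)): buffer="kvekvkkvyte" (len 11), cursors c1@2 c2@5 c4@5 c3@8, authorship 11.22.33...
After op 5 (move_left): buffer="kvekvkkvyte" (len 11), cursors c1@1 c2@4 c4@4 c3@7, authorship 11.22.33...
After op 6 (move_left): buffer="kvekvkkvyte" (len 11), cursors c1@0 c2@3 c4@3 c3@6, authorship 11.22.33...
After op 7 (insert('a')): buffer="akveaakvkakvyte" (len 15), cursors c1@1 c2@6 c4@6 c3@10, authorship 111.2422.333...
After op 8 (insert('n')): buffer="ankveaannkvkankvyte" (len 19), cursors c1@2 c2@9 c4@9 c3@14, authorship 1111.242422.3333...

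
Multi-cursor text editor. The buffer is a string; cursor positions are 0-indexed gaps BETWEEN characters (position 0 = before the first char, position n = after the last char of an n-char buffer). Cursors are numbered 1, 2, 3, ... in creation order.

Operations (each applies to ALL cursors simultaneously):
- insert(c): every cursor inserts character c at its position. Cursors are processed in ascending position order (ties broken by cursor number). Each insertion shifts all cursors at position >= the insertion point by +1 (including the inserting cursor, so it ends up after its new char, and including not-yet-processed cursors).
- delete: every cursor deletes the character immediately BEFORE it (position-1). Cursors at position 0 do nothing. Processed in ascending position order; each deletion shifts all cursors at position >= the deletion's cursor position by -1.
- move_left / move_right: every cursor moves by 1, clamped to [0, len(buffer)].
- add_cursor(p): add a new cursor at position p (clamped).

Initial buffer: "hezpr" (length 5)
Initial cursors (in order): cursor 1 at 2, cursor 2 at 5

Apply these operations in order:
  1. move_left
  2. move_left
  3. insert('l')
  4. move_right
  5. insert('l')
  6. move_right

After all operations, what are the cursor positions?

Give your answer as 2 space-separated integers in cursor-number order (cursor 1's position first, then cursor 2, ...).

Answer: 4 9

Derivation:
After op 1 (move_left): buffer="hezpr" (len 5), cursors c1@1 c2@4, authorship .....
After op 2 (move_left): buffer="hezpr" (len 5), cursors c1@0 c2@3, authorship .....
After op 3 (insert('l')): buffer="lhezlpr" (len 7), cursors c1@1 c2@5, authorship 1...2..
After op 4 (move_right): buffer="lhezlpr" (len 7), cursors c1@2 c2@6, authorship 1...2..
After op 5 (insert('l')): buffer="lhlezlplr" (len 9), cursors c1@3 c2@8, authorship 1.1..2.2.
After op 6 (move_right): buffer="lhlezlplr" (len 9), cursors c1@4 c2@9, authorship 1.1..2.2.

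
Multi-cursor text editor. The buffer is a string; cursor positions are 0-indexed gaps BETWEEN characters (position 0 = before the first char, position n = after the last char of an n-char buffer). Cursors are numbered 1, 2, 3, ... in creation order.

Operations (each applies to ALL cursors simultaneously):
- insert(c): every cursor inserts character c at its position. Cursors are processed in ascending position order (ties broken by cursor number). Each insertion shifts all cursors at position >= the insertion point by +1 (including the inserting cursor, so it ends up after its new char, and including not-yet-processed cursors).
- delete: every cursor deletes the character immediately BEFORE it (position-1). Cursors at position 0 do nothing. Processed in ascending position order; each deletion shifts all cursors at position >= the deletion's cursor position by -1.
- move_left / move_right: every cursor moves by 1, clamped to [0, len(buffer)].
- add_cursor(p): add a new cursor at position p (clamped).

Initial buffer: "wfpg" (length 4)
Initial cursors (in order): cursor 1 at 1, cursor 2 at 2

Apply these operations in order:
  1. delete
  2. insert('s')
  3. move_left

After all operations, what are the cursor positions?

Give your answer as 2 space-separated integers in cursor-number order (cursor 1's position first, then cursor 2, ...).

After op 1 (delete): buffer="pg" (len 2), cursors c1@0 c2@0, authorship ..
After op 2 (insert('s')): buffer="sspg" (len 4), cursors c1@2 c2@2, authorship 12..
After op 3 (move_left): buffer="sspg" (len 4), cursors c1@1 c2@1, authorship 12..

Answer: 1 1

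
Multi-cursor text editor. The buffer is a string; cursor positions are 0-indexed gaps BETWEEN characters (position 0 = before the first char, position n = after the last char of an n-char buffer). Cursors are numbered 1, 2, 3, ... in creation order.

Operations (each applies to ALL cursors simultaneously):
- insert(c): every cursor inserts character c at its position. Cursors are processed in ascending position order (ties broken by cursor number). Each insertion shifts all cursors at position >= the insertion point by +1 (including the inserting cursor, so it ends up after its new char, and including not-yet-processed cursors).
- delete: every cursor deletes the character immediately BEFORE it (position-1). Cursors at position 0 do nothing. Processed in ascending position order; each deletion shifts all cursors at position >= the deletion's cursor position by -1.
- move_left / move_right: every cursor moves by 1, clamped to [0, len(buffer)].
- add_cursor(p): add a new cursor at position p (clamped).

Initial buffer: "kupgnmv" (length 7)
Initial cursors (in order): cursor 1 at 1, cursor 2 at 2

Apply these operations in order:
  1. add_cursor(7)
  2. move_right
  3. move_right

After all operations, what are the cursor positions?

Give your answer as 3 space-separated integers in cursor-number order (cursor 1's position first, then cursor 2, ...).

Answer: 3 4 7

Derivation:
After op 1 (add_cursor(7)): buffer="kupgnmv" (len 7), cursors c1@1 c2@2 c3@7, authorship .......
After op 2 (move_right): buffer="kupgnmv" (len 7), cursors c1@2 c2@3 c3@7, authorship .......
After op 3 (move_right): buffer="kupgnmv" (len 7), cursors c1@3 c2@4 c3@7, authorship .......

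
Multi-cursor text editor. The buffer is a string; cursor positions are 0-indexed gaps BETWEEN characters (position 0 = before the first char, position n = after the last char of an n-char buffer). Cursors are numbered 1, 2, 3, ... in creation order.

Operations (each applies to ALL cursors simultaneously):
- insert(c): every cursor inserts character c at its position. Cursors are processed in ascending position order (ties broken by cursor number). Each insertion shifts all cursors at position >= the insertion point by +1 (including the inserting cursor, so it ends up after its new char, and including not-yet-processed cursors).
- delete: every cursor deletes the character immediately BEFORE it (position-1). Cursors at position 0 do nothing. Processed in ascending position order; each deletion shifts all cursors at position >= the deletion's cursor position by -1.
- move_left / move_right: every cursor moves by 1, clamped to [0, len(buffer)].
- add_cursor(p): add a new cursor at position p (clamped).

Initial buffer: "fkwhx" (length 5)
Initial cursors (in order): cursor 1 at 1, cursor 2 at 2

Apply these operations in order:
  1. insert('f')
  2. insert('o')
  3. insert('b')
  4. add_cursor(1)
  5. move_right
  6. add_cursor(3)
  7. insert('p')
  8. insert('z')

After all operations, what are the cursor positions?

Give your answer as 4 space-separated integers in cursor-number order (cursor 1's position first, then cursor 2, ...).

After op 1 (insert('f')): buffer="ffkfwhx" (len 7), cursors c1@2 c2@4, authorship .1.2...
After op 2 (insert('o')): buffer="ffokfowhx" (len 9), cursors c1@3 c2@6, authorship .11.22...
After op 3 (insert('b')): buffer="ffobkfobwhx" (len 11), cursors c1@4 c2@8, authorship .111.222...
After op 4 (add_cursor(1)): buffer="ffobkfobwhx" (len 11), cursors c3@1 c1@4 c2@8, authorship .111.222...
After op 5 (move_right): buffer="ffobkfobwhx" (len 11), cursors c3@2 c1@5 c2@9, authorship .111.222...
After op 6 (add_cursor(3)): buffer="ffobkfobwhx" (len 11), cursors c3@2 c4@3 c1@5 c2@9, authorship .111.222...
After op 7 (insert('p')): buffer="ffpopbkpfobwphx" (len 15), cursors c3@3 c4@5 c1@8 c2@13, authorship .13141.1222.2..
After op 8 (insert('z')): buffer="ffpzopzbkpzfobwpzhx" (len 19), cursors c3@4 c4@7 c1@11 c2@17, authorship .1331441.11222.22..

Answer: 11 17 4 7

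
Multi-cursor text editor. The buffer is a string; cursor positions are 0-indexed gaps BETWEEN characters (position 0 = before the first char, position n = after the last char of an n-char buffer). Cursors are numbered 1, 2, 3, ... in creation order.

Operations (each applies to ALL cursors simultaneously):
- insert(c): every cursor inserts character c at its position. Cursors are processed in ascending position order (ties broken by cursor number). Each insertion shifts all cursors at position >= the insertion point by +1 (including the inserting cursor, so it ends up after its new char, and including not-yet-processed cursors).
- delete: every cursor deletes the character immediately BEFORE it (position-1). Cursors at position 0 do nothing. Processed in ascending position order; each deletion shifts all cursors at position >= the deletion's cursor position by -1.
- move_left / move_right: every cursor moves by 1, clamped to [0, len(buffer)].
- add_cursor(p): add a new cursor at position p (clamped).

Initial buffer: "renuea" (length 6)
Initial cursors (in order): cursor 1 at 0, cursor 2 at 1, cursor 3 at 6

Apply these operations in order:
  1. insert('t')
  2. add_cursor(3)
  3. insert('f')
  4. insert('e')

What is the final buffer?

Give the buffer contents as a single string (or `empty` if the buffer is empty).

After op 1 (insert('t')): buffer="trtenueat" (len 9), cursors c1@1 c2@3 c3@9, authorship 1.2.....3
After op 2 (add_cursor(3)): buffer="trtenueat" (len 9), cursors c1@1 c2@3 c4@3 c3@9, authorship 1.2.....3
After op 3 (insert('f')): buffer="tfrtffenueatf" (len 13), cursors c1@2 c2@6 c4@6 c3@13, authorship 11.224.....33
After op 4 (insert('e')): buffer="tfertffeeenueatfe" (len 17), cursors c1@3 c2@9 c4@9 c3@17, authorship 111.22424.....333

Answer: tfertffeeenueatfe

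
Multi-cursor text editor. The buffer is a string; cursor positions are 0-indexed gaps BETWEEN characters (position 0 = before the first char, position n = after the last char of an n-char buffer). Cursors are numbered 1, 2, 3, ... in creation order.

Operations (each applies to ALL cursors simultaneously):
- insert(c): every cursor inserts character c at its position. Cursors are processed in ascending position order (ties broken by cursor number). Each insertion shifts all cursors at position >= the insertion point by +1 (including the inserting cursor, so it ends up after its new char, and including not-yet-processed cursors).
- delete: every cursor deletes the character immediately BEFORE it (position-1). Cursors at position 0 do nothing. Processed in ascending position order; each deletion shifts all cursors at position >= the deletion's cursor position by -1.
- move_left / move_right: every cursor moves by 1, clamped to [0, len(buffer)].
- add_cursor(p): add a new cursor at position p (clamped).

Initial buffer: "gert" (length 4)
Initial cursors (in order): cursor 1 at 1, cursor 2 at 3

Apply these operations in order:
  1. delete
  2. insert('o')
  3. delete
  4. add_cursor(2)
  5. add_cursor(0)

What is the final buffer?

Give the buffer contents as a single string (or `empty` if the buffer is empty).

After op 1 (delete): buffer="et" (len 2), cursors c1@0 c2@1, authorship ..
After op 2 (insert('o')): buffer="oeot" (len 4), cursors c1@1 c2@3, authorship 1.2.
After op 3 (delete): buffer="et" (len 2), cursors c1@0 c2@1, authorship ..
After op 4 (add_cursor(2)): buffer="et" (len 2), cursors c1@0 c2@1 c3@2, authorship ..
After op 5 (add_cursor(0)): buffer="et" (len 2), cursors c1@0 c4@0 c2@1 c3@2, authorship ..

Answer: et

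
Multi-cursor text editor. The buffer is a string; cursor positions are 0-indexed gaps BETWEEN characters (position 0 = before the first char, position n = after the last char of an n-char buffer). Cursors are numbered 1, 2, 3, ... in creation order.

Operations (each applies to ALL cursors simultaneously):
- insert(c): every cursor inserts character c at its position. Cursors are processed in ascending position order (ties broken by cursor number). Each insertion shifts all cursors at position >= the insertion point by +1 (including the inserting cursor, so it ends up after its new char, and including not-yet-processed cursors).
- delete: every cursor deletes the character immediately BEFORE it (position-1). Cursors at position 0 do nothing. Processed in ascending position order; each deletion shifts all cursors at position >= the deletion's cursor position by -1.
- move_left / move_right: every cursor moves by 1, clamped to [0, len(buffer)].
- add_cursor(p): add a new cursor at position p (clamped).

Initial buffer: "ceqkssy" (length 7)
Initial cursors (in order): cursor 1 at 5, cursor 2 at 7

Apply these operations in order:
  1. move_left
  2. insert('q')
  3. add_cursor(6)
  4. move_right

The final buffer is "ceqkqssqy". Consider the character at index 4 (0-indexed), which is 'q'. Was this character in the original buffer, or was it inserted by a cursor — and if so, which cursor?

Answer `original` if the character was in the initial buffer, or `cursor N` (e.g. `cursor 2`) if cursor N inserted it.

After op 1 (move_left): buffer="ceqkssy" (len 7), cursors c1@4 c2@6, authorship .......
After op 2 (insert('q')): buffer="ceqkqssqy" (len 9), cursors c1@5 c2@8, authorship ....1..2.
After op 3 (add_cursor(6)): buffer="ceqkqssqy" (len 9), cursors c1@5 c3@6 c2@8, authorship ....1..2.
After op 4 (move_right): buffer="ceqkqssqy" (len 9), cursors c1@6 c3@7 c2@9, authorship ....1..2.
Authorship (.=original, N=cursor N): . . . . 1 . . 2 .
Index 4: author = 1

Answer: cursor 1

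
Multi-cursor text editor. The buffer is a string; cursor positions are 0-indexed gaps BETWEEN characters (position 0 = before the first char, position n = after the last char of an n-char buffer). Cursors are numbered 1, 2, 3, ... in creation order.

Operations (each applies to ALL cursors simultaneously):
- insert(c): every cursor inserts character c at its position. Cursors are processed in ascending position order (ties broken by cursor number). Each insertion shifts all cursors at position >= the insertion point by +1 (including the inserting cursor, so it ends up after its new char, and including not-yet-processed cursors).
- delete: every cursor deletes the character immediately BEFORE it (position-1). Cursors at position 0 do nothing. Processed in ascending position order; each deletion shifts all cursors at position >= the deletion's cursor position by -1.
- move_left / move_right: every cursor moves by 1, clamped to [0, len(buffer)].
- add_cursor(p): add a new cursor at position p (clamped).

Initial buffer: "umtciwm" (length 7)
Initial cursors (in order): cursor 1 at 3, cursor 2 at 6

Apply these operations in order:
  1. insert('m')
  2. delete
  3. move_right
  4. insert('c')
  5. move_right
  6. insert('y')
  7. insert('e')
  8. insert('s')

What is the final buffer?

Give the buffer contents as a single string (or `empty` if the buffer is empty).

After op 1 (insert('m')): buffer="umtmciwmm" (len 9), cursors c1@4 c2@8, authorship ...1...2.
After op 2 (delete): buffer="umtciwm" (len 7), cursors c1@3 c2@6, authorship .......
After op 3 (move_right): buffer="umtciwm" (len 7), cursors c1@4 c2@7, authorship .......
After op 4 (insert('c')): buffer="umtcciwmc" (len 9), cursors c1@5 c2@9, authorship ....1...2
After op 5 (move_right): buffer="umtcciwmc" (len 9), cursors c1@6 c2@9, authorship ....1...2
After op 6 (insert('y')): buffer="umtcciywmcy" (len 11), cursors c1@7 c2@11, authorship ....1.1..22
After op 7 (insert('e')): buffer="umtcciyewmcye" (len 13), cursors c1@8 c2@13, authorship ....1.11..222
After op 8 (insert('s')): buffer="umtcciyeswmcyes" (len 15), cursors c1@9 c2@15, authorship ....1.111..2222

Answer: umtcciyeswmcyes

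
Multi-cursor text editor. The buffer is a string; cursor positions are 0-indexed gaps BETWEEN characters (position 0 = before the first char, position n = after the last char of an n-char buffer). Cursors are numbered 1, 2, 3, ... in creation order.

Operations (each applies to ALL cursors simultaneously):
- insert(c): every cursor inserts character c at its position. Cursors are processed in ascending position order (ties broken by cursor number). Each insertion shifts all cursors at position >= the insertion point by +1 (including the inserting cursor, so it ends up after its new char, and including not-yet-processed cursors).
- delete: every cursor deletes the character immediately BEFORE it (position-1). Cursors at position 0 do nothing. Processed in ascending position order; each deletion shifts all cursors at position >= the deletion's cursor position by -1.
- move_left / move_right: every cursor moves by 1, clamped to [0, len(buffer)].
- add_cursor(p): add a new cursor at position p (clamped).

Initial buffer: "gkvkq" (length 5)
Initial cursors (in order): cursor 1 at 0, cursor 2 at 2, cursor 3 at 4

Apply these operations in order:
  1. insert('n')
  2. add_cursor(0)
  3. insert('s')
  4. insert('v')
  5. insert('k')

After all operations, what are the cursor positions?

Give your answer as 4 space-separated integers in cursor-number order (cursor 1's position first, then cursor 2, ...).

Answer: 7 13 19 3

Derivation:
After op 1 (insert('n')): buffer="ngknvknq" (len 8), cursors c1@1 c2@4 c3@7, authorship 1..2..3.
After op 2 (add_cursor(0)): buffer="ngknvknq" (len 8), cursors c4@0 c1@1 c2@4 c3@7, authorship 1..2..3.
After op 3 (insert('s')): buffer="snsgknsvknsq" (len 12), cursors c4@1 c1@3 c2@7 c3@11, authorship 411..22..33.
After op 4 (insert('v')): buffer="svnsvgknsvvknsvq" (len 16), cursors c4@2 c1@5 c2@10 c3@15, authorship 44111..222..333.
After op 5 (insert('k')): buffer="svknsvkgknsvkvknsvkq" (len 20), cursors c4@3 c1@7 c2@13 c3@19, authorship 4441111..2222..3333.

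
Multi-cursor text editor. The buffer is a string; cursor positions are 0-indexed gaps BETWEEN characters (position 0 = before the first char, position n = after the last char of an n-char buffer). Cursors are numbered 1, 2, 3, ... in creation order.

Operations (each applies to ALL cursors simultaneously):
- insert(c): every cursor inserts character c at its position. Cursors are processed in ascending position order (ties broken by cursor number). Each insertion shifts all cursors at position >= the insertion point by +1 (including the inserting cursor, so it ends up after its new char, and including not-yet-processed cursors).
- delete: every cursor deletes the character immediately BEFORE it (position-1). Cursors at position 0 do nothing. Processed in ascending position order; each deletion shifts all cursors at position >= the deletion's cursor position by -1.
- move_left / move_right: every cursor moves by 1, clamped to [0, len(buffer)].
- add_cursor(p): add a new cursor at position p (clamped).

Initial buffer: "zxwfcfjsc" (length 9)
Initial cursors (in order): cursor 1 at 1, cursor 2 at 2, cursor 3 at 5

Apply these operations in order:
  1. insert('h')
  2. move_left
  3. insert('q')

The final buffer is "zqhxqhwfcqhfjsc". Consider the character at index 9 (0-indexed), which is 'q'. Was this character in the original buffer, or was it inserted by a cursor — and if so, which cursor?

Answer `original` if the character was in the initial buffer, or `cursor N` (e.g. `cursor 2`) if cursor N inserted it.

Answer: cursor 3

Derivation:
After op 1 (insert('h')): buffer="zhxhwfchfjsc" (len 12), cursors c1@2 c2@4 c3@8, authorship .1.2...3....
After op 2 (move_left): buffer="zhxhwfchfjsc" (len 12), cursors c1@1 c2@3 c3@7, authorship .1.2...3....
After op 3 (insert('q')): buffer="zqhxqhwfcqhfjsc" (len 15), cursors c1@2 c2@5 c3@10, authorship .11.22...33....
Authorship (.=original, N=cursor N): . 1 1 . 2 2 . . . 3 3 . . . .
Index 9: author = 3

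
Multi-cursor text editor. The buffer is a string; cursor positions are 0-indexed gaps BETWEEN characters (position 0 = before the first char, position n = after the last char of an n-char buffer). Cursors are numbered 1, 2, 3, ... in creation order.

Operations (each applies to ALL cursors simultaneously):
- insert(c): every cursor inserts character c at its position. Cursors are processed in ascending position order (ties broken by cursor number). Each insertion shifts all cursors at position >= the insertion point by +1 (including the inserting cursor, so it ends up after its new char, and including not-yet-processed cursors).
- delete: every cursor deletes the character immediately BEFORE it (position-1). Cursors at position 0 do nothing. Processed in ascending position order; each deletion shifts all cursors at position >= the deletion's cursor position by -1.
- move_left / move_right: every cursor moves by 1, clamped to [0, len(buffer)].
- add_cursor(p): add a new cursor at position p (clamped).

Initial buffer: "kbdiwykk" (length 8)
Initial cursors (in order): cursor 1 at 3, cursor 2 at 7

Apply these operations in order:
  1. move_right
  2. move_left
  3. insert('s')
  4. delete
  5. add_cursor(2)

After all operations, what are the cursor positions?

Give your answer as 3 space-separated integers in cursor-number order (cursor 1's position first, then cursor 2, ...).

Answer: 3 7 2

Derivation:
After op 1 (move_right): buffer="kbdiwykk" (len 8), cursors c1@4 c2@8, authorship ........
After op 2 (move_left): buffer="kbdiwykk" (len 8), cursors c1@3 c2@7, authorship ........
After op 3 (insert('s')): buffer="kbdsiwyksk" (len 10), cursors c1@4 c2@9, authorship ...1....2.
After op 4 (delete): buffer="kbdiwykk" (len 8), cursors c1@3 c2@7, authorship ........
After op 5 (add_cursor(2)): buffer="kbdiwykk" (len 8), cursors c3@2 c1@3 c2@7, authorship ........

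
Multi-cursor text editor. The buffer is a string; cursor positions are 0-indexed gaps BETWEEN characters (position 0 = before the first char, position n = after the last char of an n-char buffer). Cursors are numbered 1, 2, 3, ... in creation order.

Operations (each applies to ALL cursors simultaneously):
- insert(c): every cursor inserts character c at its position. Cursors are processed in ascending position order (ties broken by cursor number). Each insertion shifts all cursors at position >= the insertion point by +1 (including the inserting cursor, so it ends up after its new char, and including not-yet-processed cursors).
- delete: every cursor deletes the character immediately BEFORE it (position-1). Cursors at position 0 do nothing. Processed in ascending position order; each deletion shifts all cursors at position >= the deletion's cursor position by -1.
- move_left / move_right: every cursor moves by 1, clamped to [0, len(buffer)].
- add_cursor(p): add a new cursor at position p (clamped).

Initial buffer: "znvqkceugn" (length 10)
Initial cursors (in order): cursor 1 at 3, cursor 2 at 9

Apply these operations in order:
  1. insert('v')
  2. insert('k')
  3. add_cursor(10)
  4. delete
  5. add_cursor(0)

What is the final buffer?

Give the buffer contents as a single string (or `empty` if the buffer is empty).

Answer: znvvqkcegvn

Derivation:
After op 1 (insert('v')): buffer="znvvqkceugvn" (len 12), cursors c1@4 c2@11, authorship ...1......2.
After op 2 (insert('k')): buffer="znvvkqkceugvkn" (len 14), cursors c1@5 c2@13, authorship ...11......22.
After op 3 (add_cursor(10)): buffer="znvvkqkceugvkn" (len 14), cursors c1@5 c3@10 c2@13, authorship ...11......22.
After op 4 (delete): buffer="znvvqkcegvn" (len 11), cursors c1@4 c3@8 c2@10, authorship ...1.....2.
After op 5 (add_cursor(0)): buffer="znvvqkcegvn" (len 11), cursors c4@0 c1@4 c3@8 c2@10, authorship ...1.....2.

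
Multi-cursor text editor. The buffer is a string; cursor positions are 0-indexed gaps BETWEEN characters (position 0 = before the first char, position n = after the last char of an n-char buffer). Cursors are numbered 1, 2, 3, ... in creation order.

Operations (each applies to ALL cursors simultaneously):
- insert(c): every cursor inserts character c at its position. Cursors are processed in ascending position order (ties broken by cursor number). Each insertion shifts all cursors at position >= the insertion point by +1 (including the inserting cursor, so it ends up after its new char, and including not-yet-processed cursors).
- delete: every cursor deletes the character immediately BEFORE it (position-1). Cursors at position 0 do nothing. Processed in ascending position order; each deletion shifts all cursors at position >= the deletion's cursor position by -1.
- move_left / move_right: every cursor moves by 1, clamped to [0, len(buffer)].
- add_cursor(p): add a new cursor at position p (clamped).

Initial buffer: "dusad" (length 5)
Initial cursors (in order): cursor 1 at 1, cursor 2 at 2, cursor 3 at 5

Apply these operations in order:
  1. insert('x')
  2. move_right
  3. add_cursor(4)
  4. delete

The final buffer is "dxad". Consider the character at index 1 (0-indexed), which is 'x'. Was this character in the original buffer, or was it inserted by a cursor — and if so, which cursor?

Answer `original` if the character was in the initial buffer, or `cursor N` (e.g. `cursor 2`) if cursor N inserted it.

After op 1 (insert('x')): buffer="dxuxsadx" (len 8), cursors c1@2 c2@4 c3@8, authorship .1.2...3
After op 2 (move_right): buffer="dxuxsadx" (len 8), cursors c1@3 c2@5 c3@8, authorship .1.2...3
After op 3 (add_cursor(4)): buffer="dxuxsadx" (len 8), cursors c1@3 c4@4 c2@5 c3@8, authorship .1.2...3
After op 4 (delete): buffer="dxad" (len 4), cursors c1@2 c2@2 c4@2 c3@4, authorship .1..
Authorship (.=original, N=cursor N): . 1 . .
Index 1: author = 1

Answer: cursor 1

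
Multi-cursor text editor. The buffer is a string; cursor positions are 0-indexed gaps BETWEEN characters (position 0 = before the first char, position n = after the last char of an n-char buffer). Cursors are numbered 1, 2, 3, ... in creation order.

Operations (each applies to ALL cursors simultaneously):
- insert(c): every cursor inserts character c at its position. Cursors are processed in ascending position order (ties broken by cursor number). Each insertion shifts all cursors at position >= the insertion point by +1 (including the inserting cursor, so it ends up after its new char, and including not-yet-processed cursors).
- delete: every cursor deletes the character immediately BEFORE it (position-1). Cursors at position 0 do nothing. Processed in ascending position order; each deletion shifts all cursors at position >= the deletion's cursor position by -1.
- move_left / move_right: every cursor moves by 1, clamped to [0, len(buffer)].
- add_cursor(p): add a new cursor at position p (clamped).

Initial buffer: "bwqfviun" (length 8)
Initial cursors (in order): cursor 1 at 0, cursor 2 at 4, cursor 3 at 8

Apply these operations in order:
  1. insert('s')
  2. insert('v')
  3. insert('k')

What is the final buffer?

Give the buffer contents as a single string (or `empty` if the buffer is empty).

Answer: svkbwqfsvkviunsvk

Derivation:
After op 1 (insert('s')): buffer="sbwqfsviuns" (len 11), cursors c1@1 c2@6 c3@11, authorship 1....2....3
After op 2 (insert('v')): buffer="svbwqfsvviunsv" (len 14), cursors c1@2 c2@8 c3@14, authorship 11....22....33
After op 3 (insert('k')): buffer="svkbwqfsvkviunsvk" (len 17), cursors c1@3 c2@10 c3@17, authorship 111....222....333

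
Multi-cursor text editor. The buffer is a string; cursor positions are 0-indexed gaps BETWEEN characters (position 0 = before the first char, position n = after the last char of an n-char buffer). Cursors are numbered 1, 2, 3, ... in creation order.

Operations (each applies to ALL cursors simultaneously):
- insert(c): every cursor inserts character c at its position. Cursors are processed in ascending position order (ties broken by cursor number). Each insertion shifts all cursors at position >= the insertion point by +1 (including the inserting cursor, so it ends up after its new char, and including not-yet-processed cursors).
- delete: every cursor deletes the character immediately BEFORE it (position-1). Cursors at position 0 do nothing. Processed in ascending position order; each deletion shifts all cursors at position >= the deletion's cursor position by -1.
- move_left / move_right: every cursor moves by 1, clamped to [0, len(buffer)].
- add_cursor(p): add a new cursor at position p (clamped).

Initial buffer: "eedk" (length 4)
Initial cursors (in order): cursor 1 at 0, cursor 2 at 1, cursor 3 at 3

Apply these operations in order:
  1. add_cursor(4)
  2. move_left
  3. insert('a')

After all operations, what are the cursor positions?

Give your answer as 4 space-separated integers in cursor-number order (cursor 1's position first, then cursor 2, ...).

After op 1 (add_cursor(4)): buffer="eedk" (len 4), cursors c1@0 c2@1 c3@3 c4@4, authorship ....
After op 2 (move_left): buffer="eedk" (len 4), cursors c1@0 c2@0 c3@2 c4@3, authorship ....
After op 3 (insert('a')): buffer="aaeeadak" (len 8), cursors c1@2 c2@2 c3@5 c4@7, authorship 12..3.4.

Answer: 2 2 5 7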